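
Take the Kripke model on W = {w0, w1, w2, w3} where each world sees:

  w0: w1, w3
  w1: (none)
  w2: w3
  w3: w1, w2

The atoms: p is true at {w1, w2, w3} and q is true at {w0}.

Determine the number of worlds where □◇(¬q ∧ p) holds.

w0: successors {w1, w3}; ◇(¬q ∧ p) there: w1:F, w3:T. ✗
w1: no successors, so □◇(¬q ∧ p) holds vacuously. ✓
w2: successors {w3}; ◇(¬q ∧ p) there: w3:T. ✓
w3: successors {w1, w2}; ◇(¬q ∧ p) there: w1:F, w2:T. ✗
Satisfying worlds: {w1, w2}.

2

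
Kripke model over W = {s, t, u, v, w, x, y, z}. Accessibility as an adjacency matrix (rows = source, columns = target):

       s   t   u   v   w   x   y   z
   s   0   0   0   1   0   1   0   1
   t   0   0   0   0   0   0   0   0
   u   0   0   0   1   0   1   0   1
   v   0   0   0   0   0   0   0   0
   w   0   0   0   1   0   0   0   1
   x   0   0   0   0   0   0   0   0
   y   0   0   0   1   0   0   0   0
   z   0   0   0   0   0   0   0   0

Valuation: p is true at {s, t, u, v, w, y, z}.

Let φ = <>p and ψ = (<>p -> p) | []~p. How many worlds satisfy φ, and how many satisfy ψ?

For <>p:
s: successors {v, x, z}; p there: v:T, x:F, z:T. ✓
t: no successors, so <>p fails. ✗
u: successors {v, x, z}; p there: v:T, x:F, z:T. ✓
v: no successors, so <>p fails. ✗
w: successors {v, z}; p there: v:T, z:T. ✓
x: no successors, so <>p fails. ✗
y: successors {v}; p there: v:T. ✓
z: no successors, so <>p fails. ✗
— 4 worlds.
For (<>p -> p) | []~p:
s: <>p -> p is T, []~p is F. ✓
t: <>p -> p is T, []~p is T. ✓
u: <>p -> p is T, []~p is F. ✓
v: <>p -> p is T, []~p is T. ✓
w: <>p -> p is T, []~p is F. ✓
x: <>p -> p is T, []~p is T. ✓
y: <>p -> p is T, []~p is F. ✓
z: <>p -> p is T, []~p is T. ✓
— 8 worlds.

4 and 8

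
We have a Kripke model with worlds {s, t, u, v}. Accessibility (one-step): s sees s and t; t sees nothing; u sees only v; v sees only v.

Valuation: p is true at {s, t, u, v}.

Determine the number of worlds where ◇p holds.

s: successors {s, t}; p there: s:T, t:T. ✓
t: no successors, so ◇p fails. ✗
u: successors {v}; p there: v:T. ✓
v: successors {v}; p there: v:T. ✓
Satisfying worlds: {s, u, v}.

3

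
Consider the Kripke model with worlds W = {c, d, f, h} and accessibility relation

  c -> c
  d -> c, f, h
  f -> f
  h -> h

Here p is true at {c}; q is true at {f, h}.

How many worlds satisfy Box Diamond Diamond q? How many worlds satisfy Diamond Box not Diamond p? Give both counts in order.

For Box Diamond Diamond q:
c: successors {c}; Diamond Diamond q there: c:F. ✗
d: successors {c, f, h}; Diamond Diamond q there: c:F, f:T, h:T. ✗
f: successors {f}; Diamond Diamond q there: f:T. ✓
h: successors {h}; Diamond Diamond q there: h:T. ✓
— 2 worlds.
For Diamond Box not Diamond p:
c: successors {c}; Box not Diamond p there: c:F. ✗
d: successors {c, f, h}; Box not Diamond p there: c:F, f:T, h:T. ✓
f: successors {f}; Box not Diamond p there: f:T. ✓
h: successors {h}; Box not Diamond p there: h:T. ✓
— 3 worlds.

2 and 3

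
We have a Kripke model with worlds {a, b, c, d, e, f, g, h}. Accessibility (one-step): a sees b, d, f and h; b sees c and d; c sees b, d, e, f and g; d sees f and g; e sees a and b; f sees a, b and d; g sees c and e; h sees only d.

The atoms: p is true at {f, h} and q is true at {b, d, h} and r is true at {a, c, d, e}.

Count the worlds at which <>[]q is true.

a: successors {b, d, f, h}; []q there: b:F, d:F, f:F, h:T. ✓
b: successors {c, d}; []q there: c:F, d:F. ✗
c: successors {b, d, e, f, g}; []q there: b:F, d:F, e:F, f:F, g:F. ✗
d: successors {f, g}; []q there: f:F, g:F. ✗
e: successors {a, b}; []q there: a:F, b:F. ✗
f: successors {a, b, d}; []q there: a:F, b:F, d:F. ✗
g: successors {c, e}; []q there: c:F, e:F. ✗
h: successors {d}; []q there: d:F. ✗
Satisfying worlds: {a}.

1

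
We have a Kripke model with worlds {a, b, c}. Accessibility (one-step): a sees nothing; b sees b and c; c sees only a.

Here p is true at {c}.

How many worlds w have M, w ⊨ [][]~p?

a: no successors, so [][]~p holds vacuously. ✓
b: successors {b, c}; []~p there: b:F, c:T. ✗
c: successors {a}; []~p there: a:T. ✓
Satisfying worlds: {a, c}.

2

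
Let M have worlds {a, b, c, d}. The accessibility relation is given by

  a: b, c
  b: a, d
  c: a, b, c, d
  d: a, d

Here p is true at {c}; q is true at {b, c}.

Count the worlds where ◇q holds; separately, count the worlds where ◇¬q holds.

2 and 3

For ◇q:
a: successors {b, c}; q there: b:T, c:T. ✓
b: successors {a, d}; q there: a:F, d:F. ✗
c: successors {a, b, c, d}; q there: a:F, b:T, c:T, d:F. ✓
d: successors {a, d}; q there: a:F, d:F. ✗
— 2 worlds.
For ◇¬q:
a: successors {b, c}; ¬q there: b:F, c:F. ✗
b: successors {a, d}; ¬q there: a:T, d:T. ✓
c: successors {a, b, c, d}; ¬q there: a:T, b:F, c:F, d:T. ✓
d: successors {a, d}; ¬q there: a:T, d:T. ✓
— 3 worlds.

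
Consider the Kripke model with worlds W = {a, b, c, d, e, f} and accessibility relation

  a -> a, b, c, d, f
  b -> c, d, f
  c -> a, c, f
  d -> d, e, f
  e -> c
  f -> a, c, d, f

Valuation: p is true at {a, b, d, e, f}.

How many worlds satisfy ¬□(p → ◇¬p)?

4

a: □(p → ◇¬p) is F. ✓
b: □(p → ◇¬p) is F. ✓
c: □(p → ◇¬p) is T. ✗
d: □(p → ◇¬p) is F. ✓
e: □(p → ◇¬p) is T. ✗
f: □(p → ◇¬p) is F. ✓
Satisfying worlds: {a, b, d, f}.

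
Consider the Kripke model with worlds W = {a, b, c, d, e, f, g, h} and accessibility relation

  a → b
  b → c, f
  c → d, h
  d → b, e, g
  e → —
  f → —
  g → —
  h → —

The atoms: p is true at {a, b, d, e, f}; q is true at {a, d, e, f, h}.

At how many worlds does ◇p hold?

a: successors {b}; p there: b:T. ✓
b: successors {c, f}; p there: c:F, f:T. ✓
c: successors {d, h}; p there: d:T, h:F. ✓
d: successors {b, e, g}; p there: b:T, e:T, g:F. ✓
e: no successors, so ◇p fails. ✗
f: no successors, so ◇p fails. ✗
g: no successors, so ◇p fails. ✗
h: no successors, so ◇p fails. ✗
Satisfying worlds: {a, b, c, d}.

4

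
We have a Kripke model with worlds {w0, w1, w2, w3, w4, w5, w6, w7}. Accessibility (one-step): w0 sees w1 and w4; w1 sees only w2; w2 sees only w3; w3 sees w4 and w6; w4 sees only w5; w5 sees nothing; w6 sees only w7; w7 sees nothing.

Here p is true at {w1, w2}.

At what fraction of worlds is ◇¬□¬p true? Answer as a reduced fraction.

w0: successors {w1, w4}; ¬□¬p there: w1:T, w4:F. ✓
w1: successors {w2}; ¬□¬p there: w2:F. ✗
w2: successors {w3}; ¬□¬p there: w3:F. ✗
w3: successors {w4, w6}; ¬□¬p there: w4:F, w6:F. ✗
w4: successors {w5}; ¬□¬p there: w5:F. ✗
w5: no successors, so ◇¬□¬p fails. ✗
w6: successors {w7}; ¬□¬p there: w7:F. ✗
w7: no successors, so ◇¬□¬p fails. ✗
That's 1 of 8 worlds, so 1/8.

1/8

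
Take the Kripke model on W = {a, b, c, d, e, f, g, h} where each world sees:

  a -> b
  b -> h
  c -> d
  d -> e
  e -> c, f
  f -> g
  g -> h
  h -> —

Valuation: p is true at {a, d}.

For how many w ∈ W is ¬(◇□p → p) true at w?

3

a: ◇□p → p is T. ✗
b: ◇□p → p is F. ✓
c: ◇□p → p is T. ✗
d: ◇□p → p is T. ✗
e: ◇□p → p is F. ✓
f: ◇□p → p is T. ✗
g: ◇□p → p is F. ✓
h: ◇□p → p is T. ✗
Satisfying worlds: {b, e, g}.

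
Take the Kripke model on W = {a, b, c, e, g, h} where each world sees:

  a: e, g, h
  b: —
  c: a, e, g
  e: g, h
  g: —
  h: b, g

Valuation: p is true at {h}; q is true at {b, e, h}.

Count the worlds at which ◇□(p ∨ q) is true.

a: successors {e, g, h}; □(p ∨ q) there: e:F, g:T, h:F. ✓
b: no successors, so ◇□(p ∨ q) fails. ✗
c: successors {a, e, g}; □(p ∨ q) there: a:F, e:F, g:T. ✓
e: successors {g, h}; □(p ∨ q) there: g:T, h:F. ✓
g: no successors, so ◇□(p ∨ q) fails. ✗
h: successors {b, g}; □(p ∨ q) there: b:T, g:T. ✓
Satisfying worlds: {a, c, e, h}.

4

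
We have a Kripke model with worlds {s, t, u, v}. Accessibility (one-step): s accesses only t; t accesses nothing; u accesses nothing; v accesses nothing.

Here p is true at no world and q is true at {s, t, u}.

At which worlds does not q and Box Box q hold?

s: not q is F, Box Box q is T. ✗
t: not q is F, Box Box q is T. ✗
u: not q is F, Box Box q is T. ✗
v: not q is T, Box Box q is T. ✓

{v}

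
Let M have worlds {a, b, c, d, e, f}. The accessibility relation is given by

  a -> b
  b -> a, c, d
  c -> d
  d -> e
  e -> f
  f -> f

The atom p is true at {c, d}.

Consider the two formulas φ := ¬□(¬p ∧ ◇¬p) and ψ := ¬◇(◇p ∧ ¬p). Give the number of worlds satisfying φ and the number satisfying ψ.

2 and 5

For ¬□(¬p ∧ ◇¬p):
a: □(¬p ∧ ◇¬p) is T. ✗
b: □(¬p ∧ ◇¬p) is F. ✓
c: □(¬p ∧ ◇¬p) is F. ✓
d: □(¬p ∧ ◇¬p) is T. ✗
e: □(¬p ∧ ◇¬p) is T. ✗
f: □(¬p ∧ ◇¬p) is T. ✗
— 2 worlds.
For ¬◇(◇p ∧ ¬p):
a: ◇(◇p ∧ ¬p) is T. ✗
b: ◇(◇p ∧ ¬p) is F. ✓
c: ◇(◇p ∧ ¬p) is F. ✓
d: ◇(◇p ∧ ¬p) is F. ✓
e: ◇(◇p ∧ ¬p) is F. ✓
f: ◇(◇p ∧ ¬p) is F. ✓
— 5 worlds.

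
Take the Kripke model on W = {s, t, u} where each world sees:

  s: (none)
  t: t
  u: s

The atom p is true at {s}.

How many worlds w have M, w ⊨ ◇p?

1

s: no successors, so ◇p fails. ✗
t: successors {t}; p there: t:F. ✗
u: successors {s}; p there: s:T. ✓
Satisfying worlds: {u}.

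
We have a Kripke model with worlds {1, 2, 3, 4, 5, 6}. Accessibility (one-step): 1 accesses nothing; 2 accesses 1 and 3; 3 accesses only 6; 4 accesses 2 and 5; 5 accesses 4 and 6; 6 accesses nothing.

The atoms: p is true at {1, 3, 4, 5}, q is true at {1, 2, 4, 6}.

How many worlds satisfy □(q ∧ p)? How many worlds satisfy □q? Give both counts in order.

2 and 4

For □(q ∧ p):
1: no successors, so □(q ∧ p) holds vacuously. ✓
2: successors {1, 3}; q ∧ p there: 1:T, 3:F. ✗
3: successors {6}; q ∧ p there: 6:F. ✗
4: successors {2, 5}; q ∧ p there: 2:F, 5:F. ✗
5: successors {4, 6}; q ∧ p there: 4:T, 6:F. ✗
6: no successors, so □(q ∧ p) holds vacuously. ✓
— 2 worlds.
For □q:
1: no successors, so □q holds vacuously. ✓
2: successors {1, 3}; q there: 1:T, 3:F. ✗
3: successors {6}; q there: 6:T. ✓
4: successors {2, 5}; q there: 2:T, 5:F. ✗
5: successors {4, 6}; q there: 4:T, 6:T. ✓
6: no successors, so □q holds vacuously. ✓
— 4 worlds.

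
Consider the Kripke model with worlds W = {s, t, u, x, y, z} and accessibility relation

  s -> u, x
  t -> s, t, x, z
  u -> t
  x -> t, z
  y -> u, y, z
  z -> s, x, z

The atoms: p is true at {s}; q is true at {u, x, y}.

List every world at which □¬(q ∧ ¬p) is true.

{u, x}

s: successors {u, x}; ¬(q ∧ ¬p) there: u:F, x:F. ✗
t: successors {s, t, x, z}; ¬(q ∧ ¬p) there: s:T, t:T, x:F, z:T. ✗
u: successors {t}; ¬(q ∧ ¬p) there: t:T. ✓
x: successors {t, z}; ¬(q ∧ ¬p) there: t:T, z:T. ✓
y: successors {u, y, z}; ¬(q ∧ ¬p) there: u:F, y:F, z:T. ✗
z: successors {s, x, z}; ¬(q ∧ ¬p) there: s:T, x:F, z:T. ✗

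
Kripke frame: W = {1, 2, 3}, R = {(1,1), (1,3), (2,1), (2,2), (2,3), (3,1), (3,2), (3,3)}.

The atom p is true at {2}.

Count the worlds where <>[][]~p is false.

3

1: successors {1, 3}; [][]~p there: 1:F, 3:F. ✗
2: successors {1, 2, 3}; [][]~p there: 1:F, 2:F, 3:F. ✗
3: successors {1, 2, 3}; [][]~p there: 1:F, 2:F, 3:F. ✗
Satisfying worlds: ∅.
So <>[][]~p fails at the other 3 worlds.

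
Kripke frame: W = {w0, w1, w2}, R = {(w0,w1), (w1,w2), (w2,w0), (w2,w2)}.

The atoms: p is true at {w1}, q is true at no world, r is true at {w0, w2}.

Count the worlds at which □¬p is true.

2

w0: successors {w1}; ¬p there: w1:F. ✗
w1: successors {w2}; ¬p there: w2:T. ✓
w2: successors {w0, w2}; ¬p there: w0:T, w2:T. ✓
Satisfying worlds: {w1, w2}.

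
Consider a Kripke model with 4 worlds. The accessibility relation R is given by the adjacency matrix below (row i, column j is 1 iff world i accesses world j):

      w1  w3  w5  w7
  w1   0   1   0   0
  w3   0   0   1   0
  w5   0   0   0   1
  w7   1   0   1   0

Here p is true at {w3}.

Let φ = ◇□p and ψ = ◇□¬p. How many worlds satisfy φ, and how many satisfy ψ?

For ◇□p:
w1: successors {w3}; □p there: w3:F. ✗
w3: successors {w5}; □p there: w5:F. ✗
w5: successors {w7}; □p there: w7:F. ✗
w7: successors {w1, w5}; □p there: w1:T, w5:F. ✓
— 1 world.
For ◇□¬p:
w1: successors {w3}; □¬p there: w3:T. ✓
w3: successors {w5}; □¬p there: w5:T. ✓
w5: successors {w7}; □¬p there: w7:T. ✓
w7: successors {w1, w5}; □¬p there: w1:F, w5:T. ✓
— 4 worlds.

1 and 4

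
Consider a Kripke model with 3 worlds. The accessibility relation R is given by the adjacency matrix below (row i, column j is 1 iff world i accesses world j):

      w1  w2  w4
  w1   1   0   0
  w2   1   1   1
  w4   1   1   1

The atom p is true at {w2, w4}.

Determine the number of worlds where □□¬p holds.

1

w1: successors {w1}; □¬p there: w1:T. ✓
w2: successors {w1, w2, w4}; □¬p there: w1:T, w2:F, w4:F. ✗
w4: successors {w1, w2, w4}; □¬p there: w1:T, w2:F, w4:F. ✗
Satisfying worlds: {w1}.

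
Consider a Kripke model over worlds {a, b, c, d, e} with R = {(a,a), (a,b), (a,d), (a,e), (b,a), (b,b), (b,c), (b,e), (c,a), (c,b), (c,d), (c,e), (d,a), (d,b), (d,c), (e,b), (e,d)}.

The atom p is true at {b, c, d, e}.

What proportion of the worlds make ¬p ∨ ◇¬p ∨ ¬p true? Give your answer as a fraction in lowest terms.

4/5

a: ¬p ∨ ◇¬p is T, ¬p is T. ✓
b: ¬p ∨ ◇¬p is T, ¬p is F. ✓
c: ¬p ∨ ◇¬p is T, ¬p is F. ✓
d: ¬p ∨ ◇¬p is T, ¬p is F. ✓
e: ¬p ∨ ◇¬p is F, ¬p is F. ✗
That's 4 of 5 worlds, so 4/5.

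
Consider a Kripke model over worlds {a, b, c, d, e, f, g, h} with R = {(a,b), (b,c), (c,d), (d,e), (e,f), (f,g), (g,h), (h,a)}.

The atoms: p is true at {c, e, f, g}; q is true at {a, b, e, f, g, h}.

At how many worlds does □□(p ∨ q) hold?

a: successors {b}; □(p ∨ q) there: b:T. ✓
b: successors {c}; □(p ∨ q) there: c:F. ✗
c: successors {d}; □(p ∨ q) there: d:T. ✓
d: successors {e}; □(p ∨ q) there: e:T. ✓
e: successors {f}; □(p ∨ q) there: f:T. ✓
f: successors {g}; □(p ∨ q) there: g:T. ✓
g: successors {h}; □(p ∨ q) there: h:T. ✓
h: successors {a}; □(p ∨ q) there: a:T. ✓
Satisfying worlds: {a, c, d, e, f, g, h}.

7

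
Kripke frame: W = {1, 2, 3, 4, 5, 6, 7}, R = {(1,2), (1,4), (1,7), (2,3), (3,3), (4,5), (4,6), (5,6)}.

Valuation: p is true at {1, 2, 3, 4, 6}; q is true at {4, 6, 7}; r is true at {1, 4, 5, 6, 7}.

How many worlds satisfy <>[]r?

1: successors {2, 4, 7}; []r there: 2:F, 4:T, 7:T. ✓
2: successors {3}; []r there: 3:F. ✗
3: successors {3}; []r there: 3:F. ✗
4: successors {5, 6}; []r there: 5:T, 6:T. ✓
5: successors {6}; []r there: 6:T. ✓
6: no successors, so <>[]r fails. ✗
7: no successors, so <>[]r fails. ✗
Satisfying worlds: {1, 4, 5}.

3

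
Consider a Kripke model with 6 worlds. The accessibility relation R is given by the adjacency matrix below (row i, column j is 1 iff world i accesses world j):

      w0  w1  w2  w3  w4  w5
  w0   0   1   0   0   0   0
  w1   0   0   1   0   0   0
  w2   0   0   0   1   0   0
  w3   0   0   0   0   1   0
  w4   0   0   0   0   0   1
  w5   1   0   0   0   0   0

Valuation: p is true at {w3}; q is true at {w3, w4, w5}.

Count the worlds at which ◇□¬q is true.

3

w0: successors {w1}; □¬q there: w1:T. ✓
w1: successors {w2}; □¬q there: w2:F. ✗
w2: successors {w3}; □¬q there: w3:F. ✗
w3: successors {w4}; □¬q there: w4:F. ✗
w4: successors {w5}; □¬q there: w5:T. ✓
w5: successors {w0}; □¬q there: w0:T. ✓
Satisfying worlds: {w0, w4, w5}.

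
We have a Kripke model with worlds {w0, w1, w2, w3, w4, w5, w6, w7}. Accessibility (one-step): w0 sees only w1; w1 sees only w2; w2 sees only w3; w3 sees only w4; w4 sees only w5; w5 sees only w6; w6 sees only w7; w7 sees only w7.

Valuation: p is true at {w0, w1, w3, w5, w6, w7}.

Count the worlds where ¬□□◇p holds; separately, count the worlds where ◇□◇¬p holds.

1 and 1

For ¬□□◇p:
w0: □□◇p is T. ✗
w1: □□◇p is F. ✓
w2: □□◇p is T. ✗
w3: □□◇p is T. ✗
w4: □□◇p is T. ✗
w5: □□◇p is T. ✗
w6: □□◇p is T. ✗
w7: □□◇p is T. ✗
— 1 world.
For ◇□◇¬p:
w0: successors {w1}; □◇¬p there: w1:F. ✗
w1: successors {w2}; □◇¬p there: w2:T. ✓
w2: successors {w3}; □◇¬p there: w3:F. ✗
w3: successors {w4}; □◇¬p there: w4:F. ✗
w4: successors {w5}; □◇¬p there: w5:F. ✗
w5: successors {w6}; □◇¬p there: w6:F. ✗
w6: successors {w7}; □◇¬p there: w7:F. ✗
w7: successors {w7}; □◇¬p there: w7:F. ✗
— 1 world.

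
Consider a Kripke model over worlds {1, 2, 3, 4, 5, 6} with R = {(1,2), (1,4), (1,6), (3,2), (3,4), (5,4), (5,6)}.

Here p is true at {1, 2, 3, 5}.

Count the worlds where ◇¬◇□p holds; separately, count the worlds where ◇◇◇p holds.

For ◇¬◇□p:
1: successors {2, 4, 6}; ¬◇□p there: 2:T, 4:T, 6:T. ✓
2: no successors, so ◇¬◇□p fails. ✗
3: successors {2, 4}; ¬◇□p there: 2:T, 4:T. ✓
4: no successors, so ◇¬◇□p fails. ✗
5: successors {4, 6}; ¬◇□p there: 4:T, 6:T. ✓
6: no successors, so ◇¬◇□p fails. ✗
— 3 worlds.
For ◇◇◇p:
1: successors {2, 4, 6}; ◇◇p there: 2:F, 4:F, 6:F. ✗
2: no successors, so ◇◇◇p fails. ✗
3: successors {2, 4}; ◇◇p there: 2:F, 4:F. ✗
4: no successors, so ◇◇◇p fails. ✗
5: successors {4, 6}; ◇◇p there: 4:F, 6:F. ✗
6: no successors, so ◇◇◇p fails. ✗
— 0 worlds.

3 and 0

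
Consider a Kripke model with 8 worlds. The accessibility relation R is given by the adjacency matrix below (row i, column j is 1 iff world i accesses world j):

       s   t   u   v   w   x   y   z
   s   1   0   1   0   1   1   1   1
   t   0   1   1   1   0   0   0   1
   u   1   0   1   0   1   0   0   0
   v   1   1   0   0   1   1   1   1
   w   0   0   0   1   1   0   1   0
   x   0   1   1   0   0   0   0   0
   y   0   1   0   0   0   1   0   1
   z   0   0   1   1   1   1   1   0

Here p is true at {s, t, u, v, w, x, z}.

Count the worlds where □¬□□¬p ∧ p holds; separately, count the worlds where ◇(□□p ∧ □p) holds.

For □¬□□¬p ∧ p:
s: □¬□□¬p is T, p is T. ✓
t: □¬□□¬p is T, p is T. ✓
u: □¬□□¬p is T, p is T. ✓
v: □¬□□¬p is T, p is T. ✓
w: □¬□□¬p is T, p is T. ✓
x: □¬□□¬p is T, p is T. ✓
y: □¬□□¬p is T, p is F. ✗
z: □¬□□¬p is T, p is T. ✓
— 7 worlds.
For ◇(□□p ∧ □p):
s: successors {s, u, w, x, y, z}; □□p ∧ □p there: s:F, u:F, w:F, x:T, y:F, z:F. ✓
t: successors {t, u, v, z}; □□p ∧ □p there: t:F, u:F, v:F, z:F. ✗
u: successors {s, u, w}; □□p ∧ □p there: s:F, u:F, w:F. ✗
v: successors {s, t, w, x, y, z}; □□p ∧ □p there: s:F, t:F, w:F, x:T, y:F, z:F. ✓
w: successors {v, w, y}; □□p ∧ □p there: v:F, w:F, y:F. ✗
x: successors {t, u}; □□p ∧ □p there: t:F, u:F. ✗
y: successors {t, x, z}; □□p ∧ □p there: t:F, x:T, z:F. ✓
z: successors {u, v, w, x, y}; □□p ∧ □p there: u:F, v:F, w:F, x:T, y:F. ✓
— 4 worlds.

7 and 4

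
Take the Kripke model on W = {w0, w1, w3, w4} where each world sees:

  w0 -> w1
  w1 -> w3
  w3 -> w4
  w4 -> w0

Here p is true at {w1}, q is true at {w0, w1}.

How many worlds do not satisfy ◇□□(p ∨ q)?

w0: successors {w1}; □□(p ∨ q) there: w1:F. ✗
w1: successors {w3}; □□(p ∨ q) there: w3:T. ✓
w3: successors {w4}; □□(p ∨ q) there: w4:T. ✓
w4: successors {w0}; □□(p ∨ q) there: w0:F. ✗
Satisfying worlds: {w1, w3}.
So ◇□□(p ∨ q) fails at the other 2 worlds.

2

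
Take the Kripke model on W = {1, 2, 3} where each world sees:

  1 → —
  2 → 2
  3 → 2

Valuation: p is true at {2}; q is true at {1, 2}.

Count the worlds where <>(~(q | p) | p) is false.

1: no successors, so <>(~(q | p) | p) fails. ✗
2: successors {2}; ~(q | p) | p there: 2:T. ✓
3: successors {2}; ~(q | p) | p there: 2:T. ✓
Satisfying worlds: {2, 3}.
So <>(~(q | p) | p) fails at the other 1 world.

1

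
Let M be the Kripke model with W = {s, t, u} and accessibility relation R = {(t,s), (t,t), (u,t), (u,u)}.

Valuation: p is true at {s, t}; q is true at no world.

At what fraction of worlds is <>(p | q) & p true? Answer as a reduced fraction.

1/3

s: <>(p | q) is F, p is T. ✗
t: <>(p | q) is T, p is T. ✓
u: <>(p | q) is T, p is F. ✗
That's 1 of 3 worlds, so 1/3.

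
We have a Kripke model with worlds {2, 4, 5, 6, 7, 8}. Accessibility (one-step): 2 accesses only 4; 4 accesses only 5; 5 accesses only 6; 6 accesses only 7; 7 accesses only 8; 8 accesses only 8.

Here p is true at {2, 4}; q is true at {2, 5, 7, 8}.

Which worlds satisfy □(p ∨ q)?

{2, 4, 6, 7, 8}

2: successors {4}; p ∨ q there: 4:T. ✓
4: successors {5}; p ∨ q there: 5:T. ✓
5: successors {6}; p ∨ q there: 6:F. ✗
6: successors {7}; p ∨ q there: 7:T. ✓
7: successors {8}; p ∨ q there: 8:T. ✓
8: successors {8}; p ∨ q there: 8:T. ✓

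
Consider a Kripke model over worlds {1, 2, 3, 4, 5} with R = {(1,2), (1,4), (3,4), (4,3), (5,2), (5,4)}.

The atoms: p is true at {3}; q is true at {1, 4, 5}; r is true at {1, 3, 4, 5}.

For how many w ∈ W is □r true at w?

3

1: successors {2, 4}; r there: 2:F, 4:T. ✗
2: no successors, so □r holds vacuously. ✓
3: successors {4}; r there: 4:T. ✓
4: successors {3}; r there: 3:T. ✓
5: successors {2, 4}; r there: 2:F, 4:T. ✗
Satisfying worlds: {2, 3, 4}.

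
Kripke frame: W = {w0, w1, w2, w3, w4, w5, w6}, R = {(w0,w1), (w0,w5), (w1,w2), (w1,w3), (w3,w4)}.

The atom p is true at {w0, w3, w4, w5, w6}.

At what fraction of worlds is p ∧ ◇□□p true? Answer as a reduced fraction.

w0: p is T, ◇□□p is T. ✓
w1: p is F, ◇□□p is T. ✗
w2: p is F, ◇□□p is F. ✗
w3: p is T, ◇□□p is T. ✓
w4: p is T, ◇□□p is F. ✗
w5: p is T, ◇□□p is F. ✗
w6: p is T, ◇□□p is F. ✗
That's 2 of 7 worlds, so 2/7.

2/7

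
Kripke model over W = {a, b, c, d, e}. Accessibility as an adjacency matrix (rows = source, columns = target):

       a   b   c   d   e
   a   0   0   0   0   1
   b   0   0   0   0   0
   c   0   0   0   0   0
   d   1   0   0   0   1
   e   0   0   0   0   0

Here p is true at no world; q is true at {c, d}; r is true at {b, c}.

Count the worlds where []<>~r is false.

2

a: successors {e}; <>~r there: e:F. ✗
b: no successors, so []<>~r holds vacuously. ✓
c: no successors, so []<>~r holds vacuously. ✓
d: successors {a, e}; <>~r there: a:T, e:F. ✗
e: no successors, so []<>~r holds vacuously. ✓
Satisfying worlds: {b, c, e}.
So []<>~r fails at the other 2 worlds.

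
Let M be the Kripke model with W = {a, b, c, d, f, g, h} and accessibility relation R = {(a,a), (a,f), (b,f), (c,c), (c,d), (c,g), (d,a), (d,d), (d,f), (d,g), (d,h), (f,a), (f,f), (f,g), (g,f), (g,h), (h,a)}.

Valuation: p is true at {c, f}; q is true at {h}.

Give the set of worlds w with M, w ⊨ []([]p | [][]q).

a: successors {a, f}; []p | [][]q there: a:F, f:F. ✗
b: successors {f}; []p | [][]q there: f:F. ✗
c: successors {c, d, g}; []p | [][]q there: c:F, d:F, g:F. ✗
d: successors {a, d, f, g, h}; []p | [][]q there: a:F, d:F, f:F, g:F, h:F. ✗
f: successors {a, f, g}; []p | [][]q there: a:F, f:F, g:F. ✗
g: successors {f, h}; []p | [][]q there: f:F, h:F. ✗
h: successors {a}; []p | [][]q there: a:F. ✗

∅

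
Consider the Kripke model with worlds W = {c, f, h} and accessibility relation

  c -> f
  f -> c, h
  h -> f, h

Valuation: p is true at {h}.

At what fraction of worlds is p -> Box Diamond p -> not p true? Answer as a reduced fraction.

c: p is F, Box Diamond p -> not p is T. ✓
f: p is F, Box Diamond p -> not p is T. ✓
h: p is T, Box Diamond p -> not p is F. ✗
That's 2 of 3 worlds, so 2/3.

2/3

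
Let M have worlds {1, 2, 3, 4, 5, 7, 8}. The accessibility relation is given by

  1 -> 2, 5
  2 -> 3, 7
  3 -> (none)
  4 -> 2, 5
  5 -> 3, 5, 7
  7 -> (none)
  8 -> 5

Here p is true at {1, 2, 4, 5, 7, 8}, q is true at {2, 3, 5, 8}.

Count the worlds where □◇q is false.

1: successors {2, 5}; ◇q there: 2:T, 5:T. ✓
2: successors {3, 7}; ◇q there: 3:F, 7:F. ✗
3: no successors, so □◇q holds vacuously. ✓
4: successors {2, 5}; ◇q there: 2:T, 5:T. ✓
5: successors {3, 5, 7}; ◇q there: 3:F, 5:T, 7:F. ✗
7: no successors, so □◇q holds vacuously. ✓
8: successors {5}; ◇q there: 5:T. ✓
Satisfying worlds: {1, 3, 4, 7, 8}.
So □◇q fails at the other 2 worlds.

2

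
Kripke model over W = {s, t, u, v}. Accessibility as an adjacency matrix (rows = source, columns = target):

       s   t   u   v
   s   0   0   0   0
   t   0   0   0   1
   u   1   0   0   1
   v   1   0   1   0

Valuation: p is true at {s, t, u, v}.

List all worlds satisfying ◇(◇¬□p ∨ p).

{t, u, v}

s: no successors, so ◇(◇¬□p ∨ p) fails. ✗
t: successors {v}; ◇¬□p ∨ p there: v:T. ✓
u: successors {s, v}; ◇¬□p ∨ p there: s:T, v:T. ✓
v: successors {s, u}; ◇¬□p ∨ p there: s:T, u:T. ✓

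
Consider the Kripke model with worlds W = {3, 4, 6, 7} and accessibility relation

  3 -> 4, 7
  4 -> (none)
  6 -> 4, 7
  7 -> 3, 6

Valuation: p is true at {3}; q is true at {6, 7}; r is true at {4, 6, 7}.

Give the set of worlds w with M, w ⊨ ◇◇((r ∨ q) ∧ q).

{3, 6, 7}

3: successors {4, 7}; ◇((r ∨ q) ∧ q) there: 4:F, 7:T. ✓
4: no successors, so ◇◇((r ∨ q) ∧ q) fails. ✗
6: successors {4, 7}; ◇((r ∨ q) ∧ q) there: 4:F, 7:T. ✓
7: successors {3, 6}; ◇((r ∨ q) ∧ q) there: 3:T, 6:T. ✓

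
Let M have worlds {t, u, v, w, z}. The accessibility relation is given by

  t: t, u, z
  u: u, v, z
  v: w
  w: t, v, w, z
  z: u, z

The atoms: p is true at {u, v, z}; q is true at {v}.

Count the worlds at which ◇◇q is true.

t: successors {t, u, z}; ◇q there: t:F, u:T, z:F. ✓
u: successors {u, v, z}; ◇q there: u:T, v:F, z:F. ✓
v: successors {w}; ◇q there: w:T. ✓
w: successors {t, v, w, z}; ◇q there: t:F, v:F, w:T, z:F. ✓
z: successors {u, z}; ◇q there: u:T, z:F. ✓
Satisfying worlds: {t, u, v, w, z}.

5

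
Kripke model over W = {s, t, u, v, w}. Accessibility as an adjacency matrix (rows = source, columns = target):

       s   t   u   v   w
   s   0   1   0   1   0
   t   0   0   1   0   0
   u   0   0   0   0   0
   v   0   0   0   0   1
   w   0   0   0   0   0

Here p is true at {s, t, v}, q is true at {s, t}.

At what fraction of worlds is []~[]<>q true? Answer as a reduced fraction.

3/5

s: successors {t, v}; ~[]<>q there: t:T, v:T. ✓
t: successors {u}; ~[]<>q there: u:F. ✗
u: no successors, so []~[]<>q holds vacuously. ✓
v: successors {w}; ~[]<>q there: w:F. ✗
w: no successors, so []~[]<>q holds vacuously. ✓
That's 3 of 5 worlds, so 3/5.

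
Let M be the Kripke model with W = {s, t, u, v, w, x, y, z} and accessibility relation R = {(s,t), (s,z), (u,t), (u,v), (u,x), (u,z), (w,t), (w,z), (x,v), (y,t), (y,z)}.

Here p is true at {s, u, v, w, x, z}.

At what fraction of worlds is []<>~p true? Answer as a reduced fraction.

s: successors {t, z}; <>~p there: t:F, z:F. ✗
t: no successors, so []<>~p holds vacuously. ✓
u: successors {t, v, x, z}; <>~p there: t:F, v:F, x:F, z:F. ✗
v: no successors, so []<>~p holds vacuously. ✓
w: successors {t, z}; <>~p there: t:F, z:F. ✗
x: successors {v}; <>~p there: v:F. ✗
y: successors {t, z}; <>~p there: t:F, z:F. ✗
z: no successors, so []<>~p holds vacuously. ✓
That's 3 of 8 worlds, so 3/8.

3/8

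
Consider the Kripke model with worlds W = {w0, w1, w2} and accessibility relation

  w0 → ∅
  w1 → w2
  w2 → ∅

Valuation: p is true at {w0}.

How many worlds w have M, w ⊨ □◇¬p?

2

w0: no successors, so □◇¬p holds vacuously. ✓
w1: successors {w2}; ◇¬p there: w2:F. ✗
w2: no successors, so □◇¬p holds vacuously. ✓
Satisfying worlds: {w0, w2}.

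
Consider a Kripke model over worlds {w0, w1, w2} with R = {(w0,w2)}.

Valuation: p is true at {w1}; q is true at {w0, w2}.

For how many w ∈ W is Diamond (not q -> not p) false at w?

2

w0: successors {w2}; not q -> not p there: w2:T. ✓
w1: no successors, so Diamond (not q -> not p) fails. ✗
w2: no successors, so Diamond (not q -> not p) fails. ✗
Satisfying worlds: {w0}.
So Diamond (not q -> not p) fails at the other 2 worlds.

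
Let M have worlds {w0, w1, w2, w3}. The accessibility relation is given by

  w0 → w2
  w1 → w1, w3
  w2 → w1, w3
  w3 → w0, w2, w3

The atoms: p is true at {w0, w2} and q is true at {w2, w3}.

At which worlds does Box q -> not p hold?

w0: Box q is T, not p is F. ✗
w1: Box q is F, not p is T. ✓
w2: Box q is F, not p is F. ✓
w3: Box q is F, not p is T. ✓

{w1, w2, w3}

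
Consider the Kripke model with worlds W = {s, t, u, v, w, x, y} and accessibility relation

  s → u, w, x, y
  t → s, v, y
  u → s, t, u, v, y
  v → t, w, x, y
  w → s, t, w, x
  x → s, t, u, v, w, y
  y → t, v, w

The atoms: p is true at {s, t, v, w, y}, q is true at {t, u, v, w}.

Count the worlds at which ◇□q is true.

s: successors {u, w, x, y}; □q there: u:F, w:F, x:F, y:T. ✓
t: successors {s, v, y}; □q there: s:F, v:F, y:T. ✓
u: successors {s, t, u, v, y}; □q there: s:F, t:F, u:F, v:F, y:T. ✓
v: successors {t, w, x, y}; □q there: t:F, w:F, x:F, y:T. ✓
w: successors {s, t, w, x}; □q there: s:F, t:F, w:F, x:F. ✗
x: successors {s, t, u, v, w, y}; □q there: s:F, t:F, u:F, v:F, w:F, y:T. ✓
y: successors {t, v, w}; □q there: t:F, v:F, w:F. ✗
Satisfying worlds: {s, t, u, v, x}.

5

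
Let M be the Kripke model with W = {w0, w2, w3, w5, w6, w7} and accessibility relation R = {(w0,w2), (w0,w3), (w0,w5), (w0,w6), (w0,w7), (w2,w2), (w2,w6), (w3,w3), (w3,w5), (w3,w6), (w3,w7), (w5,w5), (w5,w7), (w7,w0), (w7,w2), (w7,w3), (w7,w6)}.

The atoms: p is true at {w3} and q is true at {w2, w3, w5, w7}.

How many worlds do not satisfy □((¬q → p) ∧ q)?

w0: successors {w2, w3, w5, w6, w7}; (¬q → p) ∧ q there: w2:T, w3:T, w5:T, w6:F, w7:T. ✗
w2: successors {w2, w6}; (¬q → p) ∧ q there: w2:T, w6:F. ✗
w3: successors {w3, w5, w6, w7}; (¬q → p) ∧ q there: w3:T, w5:T, w6:F, w7:T. ✗
w5: successors {w5, w7}; (¬q → p) ∧ q there: w5:T, w7:T. ✓
w6: no successors, so □((¬q → p) ∧ q) holds vacuously. ✓
w7: successors {w0, w2, w3, w6}; (¬q → p) ∧ q there: w0:F, w2:T, w3:T, w6:F. ✗
Satisfying worlds: {w5, w6}.
So □((¬q → p) ∧ q) fails at the other 4 worlds.

4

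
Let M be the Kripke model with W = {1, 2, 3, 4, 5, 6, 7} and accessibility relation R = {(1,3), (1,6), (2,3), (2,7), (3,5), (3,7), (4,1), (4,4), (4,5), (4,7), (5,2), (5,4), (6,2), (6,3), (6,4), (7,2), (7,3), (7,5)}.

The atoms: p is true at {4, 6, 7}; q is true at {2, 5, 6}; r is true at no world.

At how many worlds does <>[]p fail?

1: successors {3, 6}; []p there: 3:F, 6:F. ✗
2: successors {3, 7}; []p there: 3:F, 7:F. ✗
3: successors {5, 7}; []p there: 5:F, 7:F. ✗
4: successors {1, 4, 5, 7}; []p there: 1:F, 4:F, 5:F, 7:F. ✗
5: successors {2, 4}; []p there: 2:F, 4:F. ✗
6: successors {2, 3, 4}; []p there: 2:F, 3:F, 4:F. ✗
7: successors {2, 3, 5}; []p there: 2:F, 3:F, 5:F. ✗
Satisfying worlds: ∅.
So <>[]p fails at the other 7 worlds.

7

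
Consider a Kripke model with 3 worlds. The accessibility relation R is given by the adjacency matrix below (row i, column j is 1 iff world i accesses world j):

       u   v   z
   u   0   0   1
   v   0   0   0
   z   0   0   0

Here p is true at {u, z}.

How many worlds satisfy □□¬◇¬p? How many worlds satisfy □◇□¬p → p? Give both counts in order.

3 and 2

For □□¬◇¬p:
u: successors {z}; □¬◇¬p there: z:T. ✓
v: no successors, so □□¬◇¬p holds vacuously. ✓
z: no successors, so □□¬◇¬p holds vacuously. ✓
— 3 worlds.
For □◇□¬p → p:
u: □◇□¬p is F, p is T. ✓
v: □◇□¬p is T, p is F. ✗
z: □◇□¬p is T, p is T. ✓
— 2 worlds.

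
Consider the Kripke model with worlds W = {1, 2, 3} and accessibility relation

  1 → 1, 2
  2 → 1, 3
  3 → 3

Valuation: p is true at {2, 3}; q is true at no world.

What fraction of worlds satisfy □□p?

1/3

1: successors {1, 2}; □p there: 1:F, 2:F. ✗
2: successors {1, 3}; □p there: 1:F, 3:T. ✗
3: successors {3}; □p there: 3:T. ✓
That's 1 of 3 worlds, so 1/3.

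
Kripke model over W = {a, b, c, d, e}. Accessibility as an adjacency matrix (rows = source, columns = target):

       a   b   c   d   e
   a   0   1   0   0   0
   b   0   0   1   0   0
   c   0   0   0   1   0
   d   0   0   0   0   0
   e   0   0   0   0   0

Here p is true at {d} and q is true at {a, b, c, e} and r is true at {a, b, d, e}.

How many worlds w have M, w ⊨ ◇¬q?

1

a: successors {b}; ¬q there: b:F. ✗
b: successors {c}; ¬q there: c:F. ✗
c: successors {d}; ¬q there: d:T. ✓
d: no successors, so ◇¬q fails. ✗
e: no successors, so ◇¬q fails. ✗
Satisfying worlds: {c}.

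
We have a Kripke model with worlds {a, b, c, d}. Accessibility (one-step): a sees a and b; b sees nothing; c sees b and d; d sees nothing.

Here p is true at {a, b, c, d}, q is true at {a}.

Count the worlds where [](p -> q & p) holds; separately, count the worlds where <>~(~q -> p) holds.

2 and 0

For [](p -> q & p):
a: successors {a, b}; p -> q & p there: a:T, b:F. ✗
b: no successors, so [](p -> q & p) holds vacuously. ✓
c: successors {b, d}; p -> q & p there: b:F, d:F. ✗
d: no successors, so [](p -> q & p) holds vacuously. ✓
— 2 worlds.
For <>~(~q -> p):
a: successors {a, b}; ~(~q -> p) there: a:F, b:F. ✗
b: no successors, so <>~(~q -> p) fails. ✗
c: successors {b, d}; ~(~q -> p) there: b:F, d:F. ✗
d: no successors, so <>~(~q -> p) fails. ✗
— 0 worlds.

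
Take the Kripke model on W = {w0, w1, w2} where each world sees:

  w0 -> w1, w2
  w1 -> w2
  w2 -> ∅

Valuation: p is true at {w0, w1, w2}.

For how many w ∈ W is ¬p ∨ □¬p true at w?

w0: ¬p is F, □¬p is F. ✗
w1: ¬p is F, □¬p is F. ✗
w2: ¬p is F, □¬p is T. ✓
Satisfying worlds: {w2}.

1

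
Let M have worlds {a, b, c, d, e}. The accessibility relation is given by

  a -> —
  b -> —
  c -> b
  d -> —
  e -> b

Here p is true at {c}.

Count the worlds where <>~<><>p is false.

3

a: no successors, so <>~<><>p fails. ✗
b: no successors, so <>~<><>p fails. ✗
c: successors {b}; ~<><>p there: b:T. ✓
d: no successors, so <>~<><>p fails. ✗
e: successors {b}; ~<><>p there: b:T. ✓
Satisfying worlds: {c, e}.
So <>~<><>p fails at the other 3 worlds.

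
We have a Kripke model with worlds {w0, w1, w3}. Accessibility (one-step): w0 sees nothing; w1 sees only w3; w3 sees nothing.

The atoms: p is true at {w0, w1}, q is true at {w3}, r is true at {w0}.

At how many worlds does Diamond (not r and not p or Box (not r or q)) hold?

w0: no successors, so Diamond (not r and not p or Box (not r or q)) fails. ✗
w1: successors {w3}; not r and not p or Box (not r or q) there: w3:T. ✓
w3: no successors, so Diamond (not r and not p or Box (not r or q)) fails. ✗
Satisfying worlds: {w1}.

1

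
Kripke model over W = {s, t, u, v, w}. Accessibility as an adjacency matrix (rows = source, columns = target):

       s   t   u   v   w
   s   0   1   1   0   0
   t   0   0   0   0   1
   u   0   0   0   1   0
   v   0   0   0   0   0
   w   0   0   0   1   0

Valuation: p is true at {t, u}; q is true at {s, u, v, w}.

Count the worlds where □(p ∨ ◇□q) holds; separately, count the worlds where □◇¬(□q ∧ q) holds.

3 and 1

For □(p ∨ ◇□q):
s: successors {t, u}; p ∨ ◇□q there: t:T, u:T. ✓
t: successors {w}; p ∨ ◇□q there: w:T. ✓
u: successors {v}; p ∨ ◇□q there: v:F. ✗
v: no successors, so □(p ∨ ◇□q) holds vacuously. ✓
w: successors {v}; p ∨ ◇□q there: v:F. ✗
— 3 worlds.
For □◇¬(□q ∧ q):
s: successors {t, u}; ◇¬(□q ∧ q) there: t:F, u:F. ✗
t: successors {w}; ◇¬(□q ∧ q) there: w:F. ✗
u: successors {v}; ◇¬(□q ∧ q) there: v:F. ✗
v: no successors, so □◇¬(□q ∧ q) holds vacuously. ✓
w: successors {v}; ◇¬(□q ∧ q) there: v:F. ✗
— 1 world.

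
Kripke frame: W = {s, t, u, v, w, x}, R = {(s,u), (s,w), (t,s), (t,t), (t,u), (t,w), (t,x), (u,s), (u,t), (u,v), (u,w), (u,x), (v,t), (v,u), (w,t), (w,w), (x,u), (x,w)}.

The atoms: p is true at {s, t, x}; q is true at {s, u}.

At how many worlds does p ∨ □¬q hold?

s: p is T, □¬q is F. ✓
t: p is T, □¬q is F. ✓
u: p is F, □¬q is F. ✗
v: p is F, □¬q is F. ✗
w: p is F, □¬q is T. ✓
x: p is T, □¬q is F. ✓
Satisfying worlds: {s, t, w, x}.

4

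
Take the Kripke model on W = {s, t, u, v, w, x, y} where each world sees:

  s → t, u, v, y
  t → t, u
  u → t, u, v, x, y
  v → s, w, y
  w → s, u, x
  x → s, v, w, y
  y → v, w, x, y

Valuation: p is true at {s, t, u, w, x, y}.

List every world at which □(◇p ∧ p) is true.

s: successors {t, u, v, y}; ◇p ∧ p there: t:T, u:T, v:F, y:T. ✗
t: successors {t, u}; ◇p ∧ p there: t:T, u:T. ✓
u: successors {t, u, v, x, y}; ◇p ∧ p there: t:T, u:T, v:F, x:T, y:T. ✗
v: successors {s, w, y}; ◇p ∧ p there: s:T, w:T, y:T. ✓
w: successors {s, u, x}; ◇p ∧ p there: s:T, u:T, x:T. ✓
x: successors {s, v, w, y}; ◇p ∧ p there: s:T, v:F, w:T, y:T. ✗
y: successors {v, w, x, y}; ◇p ∧ p there: v:F, w:T, x:T, y:T. ✗

{t, v, w}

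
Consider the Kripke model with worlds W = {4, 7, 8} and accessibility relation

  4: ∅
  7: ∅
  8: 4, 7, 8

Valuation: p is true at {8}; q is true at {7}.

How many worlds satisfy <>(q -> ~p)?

4: no successors, so <>(q -> ~p) fails. ✗
7: no successors, so <>(q -> ~p) fails. ✗
8: successors {4, 7, 8}; q -> ~p there: 4:T, 7:T, 8:T. ✓
Satisfying worlds: {8}.

1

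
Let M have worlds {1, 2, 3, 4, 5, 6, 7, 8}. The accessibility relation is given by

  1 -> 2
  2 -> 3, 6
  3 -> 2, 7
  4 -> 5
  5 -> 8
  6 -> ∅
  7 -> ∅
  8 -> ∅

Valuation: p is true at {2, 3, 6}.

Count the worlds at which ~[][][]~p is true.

1: [][][]~p is F. ✓
2: [][][]~p is F. ✓
3: [][][]~p is F. ✓
4: [][][]~p is T. ✗
5: [][][]~p is T. ✗
6: [][][]~p is T. ✗
7: [][][]~p is T. ✗
8: [][][]~p is T. ✗
Satisfying worlds: {1, 2, 3}.

3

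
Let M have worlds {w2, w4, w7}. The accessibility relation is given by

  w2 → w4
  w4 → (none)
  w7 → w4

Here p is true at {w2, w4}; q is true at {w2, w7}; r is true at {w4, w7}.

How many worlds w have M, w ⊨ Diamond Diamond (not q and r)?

0

w2: successors {w4}; Diamond (not q and r) there: w4:F. ✗
w4: no successors, so Diamond Diamond (not q and r) fails. ✗
w7: successors {w4}; Diamond (not q and r) there: w4:F. ✗
Satisfying worlds: ∅.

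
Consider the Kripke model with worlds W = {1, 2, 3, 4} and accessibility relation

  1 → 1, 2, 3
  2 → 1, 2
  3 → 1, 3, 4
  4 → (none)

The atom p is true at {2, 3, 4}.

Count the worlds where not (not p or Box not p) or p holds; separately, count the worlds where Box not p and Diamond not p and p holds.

3 and 0

For not (not p or Box not p) or p:
1: not (not p or Box not p) is F, p is F. ✗
2: not (not p or Box not p) is T, p is T. ✓
3: not (not p or Box not p) is T, p is T. ✓
4: not (not p or Box not p) is F, p is T. ✓
— 3 worlds.
For Box not p and Diamond not p and p:
1: Box not p and Diamond not p is F, p is F. ✗
2: Box not p and Diamond not p is F, p is T. ✗
3: Box not p and Diamond not p is F, p is T. ✗
4: Box not p and Diamond not p is F, p is T. ✗
— 0 worlds.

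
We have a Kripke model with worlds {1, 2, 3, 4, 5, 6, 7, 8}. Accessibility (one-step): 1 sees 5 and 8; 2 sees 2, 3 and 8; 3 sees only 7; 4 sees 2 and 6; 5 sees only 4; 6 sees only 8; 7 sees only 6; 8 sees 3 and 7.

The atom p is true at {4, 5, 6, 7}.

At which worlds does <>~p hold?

{1, 2, 4, 6, 8}

1: successors {5, 8}; ~p there: 5:F, 8:T. ✓
2: successors {2, 3, 8}; ~p there: 2:T, 3:T, 8:T. ✓
3: successors {7}; ~p there: 7:F. ✗
4: successors {2, 6}; ~p there: 2:T, 6:F. ✓
5: successors {4}; ~p there: 4:F. ✗
6: successors {8}; ~p there: 8:T. ✓
7: successors {6}; ~p there: 6:F. ✗
8: successors {3, 7}; ~p there: 3:T, 7:F. ✓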